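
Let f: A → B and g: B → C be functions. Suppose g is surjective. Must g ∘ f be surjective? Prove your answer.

not surjective

No. Take A = {0}, B = C = {0, 1, 2}, f(0) = 0, and g = identity (surjective).
Then (g ∘ f)(0) = 0, and 2 ∈ C has no preimage under g ∘ f, so g ∘ f is not surjective.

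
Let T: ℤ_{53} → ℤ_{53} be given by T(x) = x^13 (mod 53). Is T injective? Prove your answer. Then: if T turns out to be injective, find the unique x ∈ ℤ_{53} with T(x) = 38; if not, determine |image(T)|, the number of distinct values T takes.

5

T(2): Repeated squaring mod 53: 2^1 ≡ 2, 2^2 ≡ 2² = 4, 2^4 ≡ 4² = 16, 2^8 ≡ 16² = 256 ≡ 44. Since 13 = 8 + 4 + 1, 2^13 ≡ 44·16·2: 44·16 = 704 ≡ 15, then 15·2 = 30. So 2^13 ≡ 30 (mod 53).
T(3): Repeated squaring mod 53: 3^1 ≡ 3, 3^2 ≡ 3² = 9, 3^4 ≡ 9² = 81 ≡ 28, 3^8 ≡ 28² = 784 ≡ 42. Since 13 = 8 + 4 + 1, 3^13 ≡ 42·28·3: 42·28 = 1176 ≡ 10, then 10·3 = 30. So 3^13 ≡ 30 (mod 53).
So T(2) = T(3) = 30 while 2 ≠ 3, therefore T is not injective.
Since T is not injective, we determine |image(T)|. Computing x^13 mod 53 for each x (by repeated squaring, reducing mod 53 at every step), the values T(0), T(1), …, T(52) are: 0, 1, 30, 30, 52, 23, 52, 52, 23, 52, 1, 52, 23, 1, 23, 1, 1, 52, 23, 30, 30, 23, 23, 23, 1, 52, 30, 23, 1, 52, 30, 30, 30, 23, 23, 30, 1, 52, 52, 30, 52, 30, 1, 52, 1, 30, 1, 1, 30, 1, 23, 23, 52.
The distinct values are {0, 1, 23, 30, 52}; there are 5 of them.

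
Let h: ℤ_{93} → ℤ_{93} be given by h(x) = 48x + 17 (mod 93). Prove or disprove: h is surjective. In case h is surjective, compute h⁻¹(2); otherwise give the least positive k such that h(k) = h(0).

Recall that surjectivity means every element of the codomain has a preimage under h.
Since gcd(48, 93) = 3, we have 48x ≡ 0 (mod 3) for all x, so h(x) ≡ 2 (mod 3).
But 0 ≢ 2 (mod 3), so 0 ∈ ℤ_{93} has no preimage. Thus h is not surjective.
Since h is not surjective, we find the least positive k with h(k) = h(0): this means 48k ≡ 0 (mod 93), i.e. 93 ∣ 48k. Since gcd(48, 93) = 3, dividing through by 3 this holds exactly when 31 ∣ 16k, and as gcd(16, 31) = 1, exactly when 31 ∣ k.
The smallest positive such k is 31.

31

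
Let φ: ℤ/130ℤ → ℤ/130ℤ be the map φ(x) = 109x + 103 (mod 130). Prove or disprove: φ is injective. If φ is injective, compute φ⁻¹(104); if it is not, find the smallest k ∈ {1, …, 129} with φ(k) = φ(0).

99

Recall that injectivity means: for all x_1, x_2 in the domain, φ(x_1) = φ(x_2) implies x_1 = x_2.
If φ(x_1) = φ(x_2), then 109x_1 ≡ 109x_2 (mod 130). Because gcd(109, 130) = 1, we may cancel 109 to get x_1 ≡ x_2 (mod 130).
So φ is injective.
We now compute 109⁻¹ mod 130 explicitly. Euclid's algorithm: 130 = 1·109 + 21, 109 = 5·21 + 4, 21 = 5·4 + 1; back-substituting gives 1 = 99·109 − 83·130, so 109⁻¹ ≡ 99 (mod 130).
Since φ is injective, we compute φ⁻¹(104): solve 109x + 103 ≡ 104 (mod 130), i.e. 109x ≡ 1 (mod 130).
Multiplying by 109⁻¹ = 99 gives x ≡ 99·1 = 99 ≡ 99 (mod 130).
Check: φ(99) = 109·99 + 103 = 10894 = 83·130 + 104 ≡ 104 (mod 130).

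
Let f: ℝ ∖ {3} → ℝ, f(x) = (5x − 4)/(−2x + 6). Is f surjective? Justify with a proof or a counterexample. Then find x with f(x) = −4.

20/3

If f(x) = −5/2, cross-multiplying gives −2(5x − 4) = 5(−2x + 6), which simplifies to 8 = 30 — false.  So −5/2 has no preimage and f is not surjective.
Solving f(x) = −4: cross-multiplying gives 5x − 4 = −4(−2x + 6), which rearranges to −3x = −20, so x = 20/3.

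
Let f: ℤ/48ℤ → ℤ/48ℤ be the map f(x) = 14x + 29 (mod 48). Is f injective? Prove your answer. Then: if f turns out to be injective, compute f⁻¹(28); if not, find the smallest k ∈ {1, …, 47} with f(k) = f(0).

Recall: f is injective when f(x_1) = f(x_2) forces x_1 = x_2.
We have gcd(14, 48) = 2 > 1. Taking x_1 = 0 and x_2 = 24: f(0) = 29 and f(24) = 14·24 + 29 = 365 ≡ 29 (mod 48).
So f(0) = f(24) while 0 ≠ 24, therefore f is not injective.
Since f is not injective, we find the least positive k with f(k) = f(0): this means 14k ≡ 0 (mod 48), i.e. 48 ∣ 14k. Since gcd(14, 48) = 2, dividing through by 2 this holds exactly when 24 ∣ 7k, and as gcd(7, 24) = 1, exactly when 24 ∣ k.
The smallest positive such k is 24.

24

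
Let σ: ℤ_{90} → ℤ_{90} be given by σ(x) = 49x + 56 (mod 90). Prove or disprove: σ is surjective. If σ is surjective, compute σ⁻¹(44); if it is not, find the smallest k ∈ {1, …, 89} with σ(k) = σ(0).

Since gcd(49, 90) = 1, 49 is invertible modulo 90. Euclid's algorithm: 90 = 1·49 + 41, 49 = 1·41 + 8, 41 = 5·8 + 1; back-substituting gives 1 = 79·49 − 43·90, so 49⁻¹ ≡ 79 (mod 90).
For any y ∈ ℤ_{90}, x = 79(y − 56) mod 90 satisfies σ(x) = 49·79(y − 56) + 56 ≡ y (since 49·79 ≡ 1 mod 90). So every y has a preimage.
Therefore σ is surjective.
Since σ is surjective, we compute σ⁻¹(44): solve 49x + 56 ≡ 44 (mod 90), i.e. 49x ≡ 78 (mod 90).
Multiplying by 49⁻¹ = 79 gives x ≡ 79·78 = 6162 = 68·90 + 42 ≡ 42 (mod 90).
Check: σ(42) = 49·42 + 56 = 2114 = 23·90 + 44 ≡ 44 (mod 90).

42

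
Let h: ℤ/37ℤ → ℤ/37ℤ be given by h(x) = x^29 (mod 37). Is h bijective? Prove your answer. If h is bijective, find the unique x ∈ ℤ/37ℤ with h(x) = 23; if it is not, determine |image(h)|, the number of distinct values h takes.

Since 37 is prime, the nonzero elements of ℤ/37ℤ form a cyclic group of order 36.
As gcd(29, 36) = 1, raising to the 29th power is a bijection on this group: if a^29 ≡ b^29 then (ab^{−1})^29 = 1, and the only element of order dividing gcd(29, 36) = 1 is 1, so a = b.
With h(0) = 0 this makes h injective on all of ℤ/37ℤ, hence bijective (finite equal-size domain and codomain). In particular h is bijective.
Since h is bijective, we find the preimage of 23. The inverse of x ↦ x^29 on (ℤ/37ℤ)^× is x ↦ x^5, because 29·5 = 145 = 4·36 + 1 ≡ 1 (mod 36) and x^{36} = 1 for x ≠ 0 (Fermat). So h⁻¹(23) = 23^5 mod 37.
Repeated squaring mod 37: 23^1 ≡ 23, 23^2 ≡ 23² = 529 ≡ 11, 23^4 ≡ 11² = 121 ≡ 10. Since 5 = 4 + 1, 23^5 ≡ 10·23: 10·23 = 230 ≡ 8. So 23^5 ≡ 8 (mod 37).
Hence h⁻¹(23) = 8.

8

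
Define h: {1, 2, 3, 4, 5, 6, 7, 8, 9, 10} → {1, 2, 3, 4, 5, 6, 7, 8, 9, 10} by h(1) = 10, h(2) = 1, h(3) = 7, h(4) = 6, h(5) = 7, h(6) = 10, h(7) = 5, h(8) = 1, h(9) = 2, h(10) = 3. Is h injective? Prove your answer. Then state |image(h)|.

7

h(3) = 7 = h(5) with 3 ≠ 5, so h is not injective.
The image of h is {1, 2, 3, 5, 6, 7, 10}, which has 7 elements.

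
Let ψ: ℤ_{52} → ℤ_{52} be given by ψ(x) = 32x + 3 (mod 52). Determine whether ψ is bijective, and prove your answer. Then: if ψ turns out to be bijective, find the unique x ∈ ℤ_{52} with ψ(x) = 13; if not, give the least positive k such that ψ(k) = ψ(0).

13

We have gcd(32, 52) = 4 > 1. Taking u = 0 and v = 13: ψ(0) = 3 and ψ(13) = 32·13 + 3 = 419 ≡ 3 (mod 52).
So ψ(0) = ψ(13) while 0 ≠ 13, therefore ψ is not injective, hence not bijective.
Since ψ is not bijective, we find the least positive k with ψ(k) = ψ(0): this means 32k ≡ 0 (mod 52), i.e. 52 ∣ 32k. Since gcd(32, 52) = 4, dividing through by 4 this holds exactly when 13 ∣ 8k, and as gcd(8, 13) = 1, exactly when 13 ∣ k.
The smallest positive such k is 13.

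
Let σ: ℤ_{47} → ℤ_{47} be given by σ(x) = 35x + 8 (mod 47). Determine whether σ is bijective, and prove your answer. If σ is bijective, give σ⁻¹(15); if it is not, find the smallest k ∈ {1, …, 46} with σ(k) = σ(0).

Recall: σ is injective if σ(x_1) = σ(x_2) implies x_1 = x_2.
If σ(x_1) = σ(x_2), then 35x_1 ≡ 35x_2 (mod 47). Because gcd(35, 47) = 1, we may cancel 35 to get x_1 ≡ x_2 (mod 47).
We now compute 35⁻¹ mod 47 explicitly. Euclid's algorithm: 47 = 1·35 + 12, 35 = 2·12 + 11, 12 = 1·11 + 1; back-substituting gives 1 = 43·35 − 32·47, so 35⁻¹ ≡ 43 (mod 47).
For any y ∈ ℤ_{47}, x = 43(y − 8) mod 47 satisfies σ(x) = 35·43(y − 8) + 8 ≡ y (since 35·43 ≡ 1 mod 47). So every y has a preimage.
Therefore σ is bijective.
Since σ is bijective, we find σ⁻¹(15): we need 35x ≡ 15 − 8 ≡ 7 (mod 47). Using 35⁻¹ = 43: x ≡ 43·7 = 301 = 6·47 + 19, so x = 19.
Check: σ(19) = 35·19 + 8 = 673 = 14·47 + 15 ≡ 15 (mod 47).

19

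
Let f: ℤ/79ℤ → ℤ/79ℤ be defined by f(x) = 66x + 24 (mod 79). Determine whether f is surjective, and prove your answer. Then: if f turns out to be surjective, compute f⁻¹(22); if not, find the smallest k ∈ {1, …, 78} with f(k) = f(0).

Since gcd(66, 79) = 1, 66 is invertible modulo 79. Euclid's algorithm: 79 = 1·66 + 13, 66 = 5·13 + 1; back-substituting gives 1 = 6·66 − 5·79, so 66⁻¹ ≡ 6 (mod 79).
Then y ↦ 6(y − 24) is a two-sided inverse to f, so every y ∈ ℤ/79ℤ has a preimage.
Hence f is surjective.
Since f is surjective, we find f⁻¹(22): we need 66x ≡ 22 − 24 ≡ 77 (mod 79). Using 66⁻¹ = 6: x ≡ 6·77 = 462 = 5·79 + 67, so x = 67.
Check: f(67) = 66·67 + 24 = 4446 = 56·79 + 22 ≡ 22 (mod 79).

67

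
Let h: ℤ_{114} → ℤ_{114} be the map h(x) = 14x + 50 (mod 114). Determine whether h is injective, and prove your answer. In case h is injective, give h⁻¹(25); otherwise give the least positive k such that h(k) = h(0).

We have gcd(14, 114) = 2 > 1. Taking x_1 = 0 and x_2 = 57: h(0) = 50 and h(57) = 14·57 + 50 = 848 ≡ 50 (mod 114).
So h(0) = h(57) while 0 ≠ 57, thus h is not injective.
Since h is not injective, we find the least positive k with h(k) = h(0): this means 14k ≡ 0 (mod 114), i.e. 114 ∣ 14k. Since gcd(14, 114) = 2, dividing through by 2 this holds exactly when 57 ∣ 7k, and as gcd(7, 57) = 1, exactly when 57 ∣ k.
The smallest positive such k is 57.

57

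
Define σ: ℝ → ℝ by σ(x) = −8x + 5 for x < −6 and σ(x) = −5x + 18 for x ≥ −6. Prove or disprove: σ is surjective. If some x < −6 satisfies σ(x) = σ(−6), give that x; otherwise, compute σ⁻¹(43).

Both pieces are strictly decreasing (slopes −8 and −5), so each is injective on its own interval.
The left piece maps (−∞, −6) onto (53, ∞); the right piece maps [−6, ∞) onto (−∞, 48].
The union (53, ∞) ∪ (−∞, 48] omits the interval between 53 and 48; in particular 53 has no preimage. So σ is not surjective.
Because the two images are disjoint, no x < −6 has σ(x) = σ(−6), so we compute σ⁻¹(43): 43 lies in (−∞, 48], so solve −5x + 18 = 43: x = (43 − 18)/(−5) = −5.

-5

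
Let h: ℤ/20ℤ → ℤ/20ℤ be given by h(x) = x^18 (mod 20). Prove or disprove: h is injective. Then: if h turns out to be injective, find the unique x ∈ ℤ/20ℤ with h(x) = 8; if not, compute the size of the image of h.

6

h(4): Repeated squaring mod 20: 4^1 ≡ 4, 4^2 ≡ 4² = 16, 4^4 ≡ 16² = 256 ≡ 16, 4^8 ≡ 16² = 256 ≡ 16, 4^16 ≡ 16² = 256 ≡ 16. Since 18 = 16 + 2, 4^18 ≡ 16·16: 16·16 = 256 ≡ 16. So 4^18 ≡ 16 (mod 20).
h(6): Repeated squaring mod 20: 6^1 ≡ 6, 6^2 ≡ 6² = 36 ≡ 16, 6^4 ≡ 16² = 256 ≡ 16, 6^8 ≡ 16² = 256 ≡ 16, 6^16 ≡ 16² = 256 ≡ 16. Since 18 = 16 + 2, 6^18 ≡ 16·16: 16·16 = 256 ≡ 16. So 6^18 ≡ 16 (mod 20).
So h(4) = h(6) = 16 while 4 ≠ 6, hence h is not injective.
Since h is not injective, we determine |image(h)|. Computing x^18 mod 20 for each x (by repeated squaring, reducing mod 20 at every step), the values h(0), h(1), …, h(19) are: 0, 1, 4, 9, 16, 5, 16, 9, 4, 1, 0, 1, 4, 9, 16, 5, 16, 9, 4, 1.
The distinct values are {0, 1, 4, 5, 9, 16}; there are 6 of them.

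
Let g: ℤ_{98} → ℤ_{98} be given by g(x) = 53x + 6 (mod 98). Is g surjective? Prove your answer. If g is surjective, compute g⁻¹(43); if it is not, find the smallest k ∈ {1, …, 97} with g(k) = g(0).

Since gcd(53, 98) = 1, 53 is invertible modulo 98. Euclid's algorithm: 98 = 1·53 + 45, 53 = 1·45 + 8, 45 = 5·8 + 5, 8 = 1·5 + 3, 5 = 1·3 + 2, 3 = 1·2 + 1; back-substituting gives 1 = 37·53 − 20·98, so 53⁻¹ ≡ 37 (mod 98).
For any y ∈ ℤ_{98}, x = 37(y − 6) mod 98 satisfies g(x) = 53·37(y − 6) + 6 ≡ y (since 53·37 ≡ 1 mod 98). So every y has a preimage.
Hence g is surjective.
Since g is surjective, we find g⁻¹(43): we need 53x ≡ 43 − 6 ≡ 37 (mod 98). Using 53⁻¹ = 37: x ≡ 37·37 = 1369 = 13·98 + 95, so x = 95.
Check: g(95) = 53·95 + 6 = 5041 = 51·98 + 43 ≡ 43 (mod 98).

95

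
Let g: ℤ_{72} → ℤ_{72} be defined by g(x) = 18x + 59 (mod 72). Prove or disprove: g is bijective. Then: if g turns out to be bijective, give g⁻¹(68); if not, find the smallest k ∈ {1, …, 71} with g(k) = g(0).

4

Recall: g is injective if g(a) = g(b) implies a = b.
We have gcd(18, 72) = 18 > 1. Taking a = 0 and b = 4: g(0) = 59 and g(4) = 18·4 + 59 = 131 ≡ 59 (mod 72).
So g(0) = g(4) while 0 ≠ 4, therefore g is not injective, hence not bijective.
Since g is not bijective, we find the least positive k with g(k) = g(0): this means 18k ≡ 0 (mod 72), i.e. 72 ∣ 18k. Since gcd(18, 72) = 18, dividing through by 18 this holds exactly when 4 ∣ k.
The smallest positive such k is 4.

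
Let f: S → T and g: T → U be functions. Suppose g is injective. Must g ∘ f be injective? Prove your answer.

not injective

No. Take S = {0, 1}, T = U = {0, 1, 2, 3}, f(0) = f(1) = 0, and g = identity (injective).
Then (g ∘ f)(0) = (g ∘ f)(1) = 0 with 0 ≠ 1, so g ∘ f is not injective.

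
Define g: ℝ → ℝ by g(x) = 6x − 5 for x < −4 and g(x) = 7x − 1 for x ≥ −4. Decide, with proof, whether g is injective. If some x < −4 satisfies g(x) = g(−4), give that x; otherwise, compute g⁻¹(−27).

Both pieces are strictly increasing (slopes 6 and 7), so each is injective on its own interval.
The left piece maps (−∞, −4) onto (−∞, −29); the right piece maps [−4, ∞) onto [−29, ∞).
These images are disjoint, so no value is attained by both pieces. Hence g is injective.
Because the two images are disjoint, no x < −4 has g(x) = g(−4), so we compute g⁻¹(−27): −27 lies in [−29, ∞), so solve 7x − 1 = −27: x = (−27 + 1)/7 = −26/7.

-26/7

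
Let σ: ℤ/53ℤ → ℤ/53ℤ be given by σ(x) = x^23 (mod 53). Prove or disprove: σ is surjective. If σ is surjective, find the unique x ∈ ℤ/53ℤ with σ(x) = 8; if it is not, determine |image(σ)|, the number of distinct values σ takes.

26

Since 53 is prime, the nonzero elements of ℤ/53ℤ form a cyclic group of order 52.
As gcd(23, 52) = 1, raising to the 23rd power is a bijection on this group: if a^23 ≡ b^23 then (ab^{−1})^23 = 1, and the only element of order dividing gcd(23, 52) = 1 is 1, so a = b.
With σ(0) = 0 this makes σ injective on all of ℤ/53ℤ, hence bijective (finite equal-size domain and codomain). In particular σ is surjective.
Since σ is surjective, we find the preimage of 8. The inverse of x ↦ x^23 on (ℤ/53ℤ)^× is x ↦ x^43, because 23·43 = 989 = 19·52 + 1 ≡ 1 (mod 52) and x^{52} = 1 for x ≠ 0 (Fermat). So σ⁻¹(8) = 8^43 mod 53.
Repeated squaring mod 53: 8^1 ≡ 8, 8^2 ≡ 8² = 64 ≡ 11, 8^4 ≡ 11² = 121 ≡ 15, 8^8 ≡ 15² = 225 ≡ 13, 8^16 ≡ 13² = 169 ≡ 10, 8^32 ≡ 10² = 100 ≡ 47. Since 43 = 32 + 8 + 2 + 1, 8^43 ≡ 47·13·11·8: 47·13 = 611 ≡ 28, then 28·11 = 308 ≡ 43, then 43·8 = 344 ≡ 26. So 8^43 ≡ 26 (mod 53).
Hence σ⁻¹(8) = 26.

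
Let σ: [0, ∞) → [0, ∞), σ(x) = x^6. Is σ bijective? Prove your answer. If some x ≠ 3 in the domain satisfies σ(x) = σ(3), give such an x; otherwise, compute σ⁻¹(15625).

5

On [0, ∞), x ↦ x^6 is strictly increasing (injective) and for any y ∈ [0, ∞) the 6th root y^{1/6} lies in [0, ∞) (surjective). So σ is bijective.
Since x ↦ x^6 is strictly increasing on [0, ∞), it is injective there, so no x ≠ 3 in the domain has σ(x) = σ(3). We therefore compute σ⁻¹(15625) = 15625^{1/6} = 5 (indeed 5^6 = 15625).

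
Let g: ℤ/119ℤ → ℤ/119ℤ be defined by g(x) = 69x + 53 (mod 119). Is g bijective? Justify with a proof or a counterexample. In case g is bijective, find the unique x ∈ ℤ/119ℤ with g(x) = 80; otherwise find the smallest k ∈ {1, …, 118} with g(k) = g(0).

78

If g(u) = g(v), then 69u ≡ 69v (mod 119). Because gcd(69, 119) = 1, we may cancel 69 to get u ≡ v (mod 119).
We now compute 69⁻¹ mod 119 explicitly. Euclid's algorithm: 119 = 1·69 + 50, 69 = 1·50 + 19, 50 = 2·19 + 12, 19 = 1·12 + 7, 12 = 1·7 + 5, 7 = 1·5 + 2, 5 = 2·2 + 1; back-substituting gives 1 = 69·69 − 40·119, so 69⁻¹ ≡ 69 (mod 119).
For any y ∈ ℤ/119ℤ, x = 69(y − 53) mod 119 satisfies g(x) = 69·69(y − 53) + 53 ≡ y (since 69·69 ≡ 1 mod 119). So every y has a preimage.
Therefore g is bijective.
Since g is bijective, we find g⁻¹(80): we need 69x ≡ 80 − 53 ≡ 27 (mod 119). Using 69⁻¹ = 69: x ≡ 69·27 = 1863 = 15·119 + 78, so x = 78.
Check: g(78) = 69·78 + 53 = 5435 = 45·119 + 80 ≡ 80 (mod 119).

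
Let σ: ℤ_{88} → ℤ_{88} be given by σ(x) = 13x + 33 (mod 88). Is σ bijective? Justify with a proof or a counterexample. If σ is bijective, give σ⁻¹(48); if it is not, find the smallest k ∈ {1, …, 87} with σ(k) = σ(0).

Suppose σ(a) = σ(b) in ℤ_{88}. Then 13a + 33 ≡ 13b + 33 (mod 88), so 13(a − b) ≡ 0 (mod 88).
Since gcd(13, 88) = 1, 13 is invertible modulo 88, so a − b ≡ 0 (mod 88), i.e. a = b.
We now compute 13⁻¹ mod 88 explicitly. Euclid's algorithm: 88 = 6·13 + 10, 13 = 1·10 + 3, 10 = 3·3 + 1; back-substituting gives 1 = 61·13 − 9·88, so 13⁻¹ ≡ 61 (mod 88).
For any y ∈ ℤ_{88}, x = 61(y − 33) mod 88 satisfies σ(x) = 13·61(y − 33) + 33 ≡ y (since 13·61 ≡ 1 mod 88). So every y has a preimage.
Thus σ is bijective.
Since σ is bijective, we compute σ⁻¹(48): solve 13x + 33 ≡ 48 (mod 88), i.e. 13x ≡ 15 (mod 88).
Multiplying by 13⁻¹ = 61 gives x ≡ 61·15 = 915 = 10·88 + 35 ≡ 35 (mod 88).
Check: σ(35) = 13·35 + 33 = 488 = 5·88 + 48 ≡ 48 (mod 88).

35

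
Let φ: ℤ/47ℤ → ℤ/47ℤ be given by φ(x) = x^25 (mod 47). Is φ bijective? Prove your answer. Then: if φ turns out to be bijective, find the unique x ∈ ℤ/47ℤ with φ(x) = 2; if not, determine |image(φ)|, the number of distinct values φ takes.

7

Since 47 is prime, the nonzero elements of ℤ/47ℤ form a cyclic group of order 46.
As gcd(25, 46) = 1, raising to the 25th power is a bijection on this group: if s^25 ≡ t^25 then (st^{−1})^25 = 1, and the only element of order dividing gcd(25, 46) = 1 is 1, so s = t.
With φ(0) = 0 this makes φ injective on all of ℤ/47ℤ, hence bijective (finite equal-size domain and codomain). In particular φ is bijective.
Since φ is bijective, we find the preimage of 2. The inverse of x ↦ x^25 on (ℤ/47ℤ)^× is x ↦ x^35, because 25·35 = 875 = 19·46 + 1 ≡ 1 (mod 46) and x^{46} = 1 for x ≠ 0 (Fermat). So φ⁻¹(2) = 2^35 mod 47.
Repeated squaring mod 47: 2^1 ≡ 2, 2^2 ≡ 2² = 4, 2^4 ≡ 4² = 16, 2^8 ≡ 16² = 256 ≡ 21, 2^16 ≡ 21² = 441 ≡ 18, 2^32 ≡ 18² = 324 ≡ 42. Since 35 = 32 + 2 + 1, 2^35 ≡ 42·4·2: 42·4 = 168 ≡ 27, then 27·2 = 54 ≡ 7. So 2^35 ≡ 7 (mod 47).
Hence φ⁻¹(2) = 7.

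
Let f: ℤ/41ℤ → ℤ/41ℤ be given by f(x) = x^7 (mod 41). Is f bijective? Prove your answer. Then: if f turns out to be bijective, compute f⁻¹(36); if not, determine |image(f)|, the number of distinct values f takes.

Since 41 is prime, the nonzero elements of ℤ/41ℤ form a cyclic group of order 40.
As gcd(7, 40) = 1, raising to the 7th power is a bijection on this group: if u^7 ≡ v^7 then (uv^{−1})^7 = 1, and the only element of order dividing gcd(7, 40) = 1 is 1, so u = v.
With f(0) = 0 this makes f injective on all of ℤ/41ℤ, hence bijective (finite equal-size domain and codomain). In particular f is bijective.
Since f is bijective, we find the preimage of 36. The inverse of x ↦ x^7 on (ℤ/41ℤ)^× is x ↦ x^23, because 7·23 = 161 = 4·40 + 1 ≡ 1 (mod 40) and x^{40} = 1 for x ≠ 0 (Fermat). So f⁻¹(36) = 36^23 mod 41.
Repeated squaring mod 41: 36^1 ≡ 36, 36^2 ≡ 36² = 1296 ≡ 25, 36^4 ≡ 25² = 625 ≡ 10, 36^8 ≡ 10² = 100 ≡ 18, 36^16 ≡ 18² = 324 ≡ 37. Since 23 = 16 + 4 + 2 + 1, 36^23 ≡ 37·10·25·36: 37·10 = 370 ≡ 1, then 1·25 = 25, then 25·36 = 900 ≡ 39. So 36^23 ≡ 39 (mod 41).
Hence f⁻¹(36) = 39.

39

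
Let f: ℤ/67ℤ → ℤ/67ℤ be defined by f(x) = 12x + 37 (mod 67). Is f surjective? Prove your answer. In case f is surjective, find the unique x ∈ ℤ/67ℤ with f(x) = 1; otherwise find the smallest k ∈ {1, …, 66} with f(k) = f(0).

Since gcd(12, 67) = 1, 12 is invertible modulo 67. Euclid's algorithm: 67 = 5·12 + 7, 12 = 1·7 + 5, 7 = 1·5 + 2, 5 = 2·2 + 1; back-substituting gives 1 = 28·12 − 5·67, so 12⁻¹ ≡ 28 (mod 67).
Then y ↦ 28(y − 37) is a two-sided inverse to f, so every y ∈ ℤ/67ℤ has a preimage.
Therefore f is surjective.
Since f is surjective, we compute f⁻¹(1): solve 12x + 37 ≡ 1 (mod 67), i.e. 12x ≡ 31 (mod 67).
Multiplying by 12⁻¹ = 28 gives x ≡ 28·31 = 868 = 12·67 + 64 ≡ 64 (mod 67).
Check: f(64) = 12·64 + 37 = 805 = 12·67 + 1 ≡ 1 (mod 67).

64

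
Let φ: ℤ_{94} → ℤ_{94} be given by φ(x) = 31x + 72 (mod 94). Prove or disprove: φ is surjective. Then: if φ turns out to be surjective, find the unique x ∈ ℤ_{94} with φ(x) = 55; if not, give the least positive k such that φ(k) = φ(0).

Since gcd(31, 94) = 1, 31 is invertible modulo 94. Euclid's algorithm: 94 = 3·31 + 1; back-substituting gives 1 = 91·31 − 30·94, so 31⁻¹ ≡ 91 (mod 94).
For any y ∈ ℤ_{94}, x = 91(y − 72) mod 94 satisfies φ(x) = 31·91(y − 72) + 72 ≡ y (since 31·91 ≡ 1 mod 94). So every y has a preimage.
Hence φ is surjective.
Since φ is surjective, we find φ⁻¹(55): we need 31x ≡ 55 − 72 ≡ 77 (mod 94). Using 31⁻¹ = 91: x ≡ 91·77 = 7007 = 74·94 + 51, so x = 51.
Check: φ(51) = 31·51 + 72 = 1653 = 17·94 + 55 ≡ 55 (mod 94).

51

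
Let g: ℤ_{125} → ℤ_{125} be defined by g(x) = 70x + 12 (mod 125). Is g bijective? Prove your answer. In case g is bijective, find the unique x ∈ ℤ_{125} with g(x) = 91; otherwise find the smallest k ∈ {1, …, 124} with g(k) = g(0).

We have gcd(70, 125) = 5 > 1. Taking x_1 = 0 and x_2 = 25: g(0) = 12 and g(25) = 70·25 + 12 = 1762 ≡ 12 (mod 125).
So g(0) = g(25) while 0 ≠ 25, so g is not injective, hence not bijective.
Since g is not bijective, we find the least positive k with g(k) = g(0): this means 70k ≡ 0 (mod 125), i.e. 125 ∣ 70k. Since gcd(70, 125) = 5, dividing through by 5 this holds exactly when 25 ∣ 14k, and as gcd(14, 25) = 1, exactly when 25 ∣ k.
The smallest positive such k is 25.

25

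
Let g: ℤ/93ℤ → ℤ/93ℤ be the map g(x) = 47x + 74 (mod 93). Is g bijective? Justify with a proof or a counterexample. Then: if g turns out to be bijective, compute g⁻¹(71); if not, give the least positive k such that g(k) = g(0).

If g(a) = g(b), then 47a ≡ 47b (mod 93). Because gcd(47, 93) = 1, we may cancel 47 to get a ≡ b (mod 93).
We now compute 47⁻¹ mod 93 explicitly. Euclid's algorithm: 93 = 1·47 + 46, 47 = 1·46 + 1; back-substituting gives 1 = 2·47 − 1·93, so 47⁻¹ ≡ 2 (mod 93).
For any y ∈ ℤ/93ℤ, x = 2(y − 74) mod 93 satisfies g(x) = 47·2(y − 74) + 74 ≡ y (since 47·2 ≡ 1 mod 93). So every y has a preimage.
Therefore g is bijective.
Since g is bijective, we compute g⁻¹(71): solve 47x + 74 ≡ 71 (mod 93), i.e. 47x ≡ 90 (mod 93).
Multiplying by 47⁻¹ = 2 gives x ≡ 2·90 = 180 = 1·93 + 87 ≡ 87 (mod 93).
Check: g(87) = 47·87 + 74 = 4163 = 44·93 + 71 ≡ 71 (mod 93).

87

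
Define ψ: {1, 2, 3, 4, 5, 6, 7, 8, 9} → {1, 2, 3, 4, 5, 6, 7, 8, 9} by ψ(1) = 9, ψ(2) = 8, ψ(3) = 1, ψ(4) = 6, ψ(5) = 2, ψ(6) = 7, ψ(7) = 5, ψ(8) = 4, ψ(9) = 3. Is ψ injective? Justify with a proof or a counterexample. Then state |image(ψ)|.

9

The values ψ(1), …, ψ(9) are 9, 8, 1, 6, 2, 7, 5, 4, 3 — all distinct.
So ψ(s) = ψ(t) only when s = t, and ψ is injective.
The image of ψ is {1, 2, 3, 4, 5, 6, 7, 8, 9}, which has 9 elements.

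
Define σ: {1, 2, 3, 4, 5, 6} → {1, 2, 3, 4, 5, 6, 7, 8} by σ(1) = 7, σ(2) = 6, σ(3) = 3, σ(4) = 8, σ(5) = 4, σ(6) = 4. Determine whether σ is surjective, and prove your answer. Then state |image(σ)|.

5

No element maps to 1, so σ is not surjective.
The image of σ is {3, 4, 6, 7, 8}, which has 5 elements.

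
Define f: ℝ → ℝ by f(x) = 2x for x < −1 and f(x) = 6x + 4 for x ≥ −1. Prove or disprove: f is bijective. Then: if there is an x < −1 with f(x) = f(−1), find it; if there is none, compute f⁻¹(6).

1/3

Both pieces are strictly increasing (slopes 2 and 6), so each is injective on its own interval.
The left piece maps (−∞, −1) onto (−∞, −2); the right piece maps [−1, ∞) onto [−2, ∞).
Since −2 = −2, the images partition ℝ: f is injective and surjective, hence bijective.
Because the two images are disjoint, no x < −1 has f(x) = f(−1), so we compute f⁻¹(6): 6 lies in [−2, ∞), so solve 6x + 4 = 6: x = (6 − 4)/6 = 1/3.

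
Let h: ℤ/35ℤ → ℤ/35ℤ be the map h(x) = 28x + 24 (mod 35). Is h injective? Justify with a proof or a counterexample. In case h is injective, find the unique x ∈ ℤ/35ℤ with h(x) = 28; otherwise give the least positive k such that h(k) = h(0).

5

By definition, h is injective if h(s) = h(t) implies s = t.
We have gcd(28, 35) = 7 > 1. Taking s = 0 and t = 5: h(0) = 24 and h(5) = 28·5 + 24 = 164 ≡ 24 (mod 35).
So h(0) = h(5) while 0 ≠ 5, so h is not injective.
Since h is not injective, we find the least positive k with h(k) = h(0): this means 28k ≡ 0 (mod 35), i.e. 35 ∣ 28k. Since gcd(28, 35) = 7, dividing through by 7 this holds exactly when 5 ∣ 4k, and as gcd(4, 5) = 1, exactly when 5 ∣ k.
The smallest positive such k is 5.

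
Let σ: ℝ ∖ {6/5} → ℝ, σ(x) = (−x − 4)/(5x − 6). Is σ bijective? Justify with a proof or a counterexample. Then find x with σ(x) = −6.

If σ(x) = −1/5, cross-multiplying gives 5(−x − 4) = −1(5x − 6), which simplifies to −20 = 6 — false.  So −1/5 has no preimage and σ is not surjective.
So σ is not bijective.
Solving σ(x) = −6: cross-multiplying gives −x − 4 = −6(5x − 6), which rearranges to 29x = 40, so x = 40/29.

40/29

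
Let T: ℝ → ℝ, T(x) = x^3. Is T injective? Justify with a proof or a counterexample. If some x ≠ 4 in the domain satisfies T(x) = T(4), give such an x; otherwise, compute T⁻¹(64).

On ℝ, x ↦ x^3 is strictly increasing (since 3 is odd), so T(s) = T(t) forces s = t. Therefore T is injective.
Since x ↦ x^3 is strictly increasing on ℝ, it is injective there, so no x ≠ 4 in the domain has T(x) = T(4). We therefore compute T⁻¹(64) = 64^{1/3} = 4 (indeed 4^3 = 64).

4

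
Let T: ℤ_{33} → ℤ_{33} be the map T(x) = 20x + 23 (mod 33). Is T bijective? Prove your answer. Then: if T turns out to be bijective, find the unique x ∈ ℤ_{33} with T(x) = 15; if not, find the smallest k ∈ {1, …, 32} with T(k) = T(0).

26

Recall that T is injective when T(a) = T(b) forces a = b.
Suppose T(a) = T(b) in ℤ_{33}. Then 20a + 23 ≡ 20b + 23 (mod 33), so 20(a − b) ≡ 0 (mod 33).
Since gcd(20, 33) = 1, 20 is invertible modulo 33, thus a − b ≡ 0 (mod 33), i.e. a = b.
We now compute 20⁻¹ mod 33 explicitly. Euclid's algorithm: 33 = 1·20 + 13, 20 = 1·13 + 7, 13 = 1·7 + 6, 7 = 1·6 + 1; back-substituting gives 1 = 5·20 − 3·33, so 20⁻¹ ≡ 5 (mod 33).
Then y ↦ 5(y − 23) is a two-sided inverse to T, so every y ∈ ℤ_{33} has a preimage.
So T is bijective.
Since T is bijective, we find T⁻¹(15): we need 20x ≡ 15 − 23 ≡ 25 (mod 33). Using 20⁻¹ = 5: x ≡ 5·25 = 125 = 3·33 + 26, so x = 26.
Check: T(26) = 20·26 + 23 = 543 = 16·33 + 15 ≡ 15 (mod 33).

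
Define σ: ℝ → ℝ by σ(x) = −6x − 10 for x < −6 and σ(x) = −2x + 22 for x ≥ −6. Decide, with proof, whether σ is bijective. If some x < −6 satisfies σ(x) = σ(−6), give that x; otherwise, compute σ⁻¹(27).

Both pieces are strictly decreasing (slopes −6 and −2), so each is injective on its own interval.
The left piece maps (−∞, −6) onto (26, ∞); the right piece maps [−6, ∞) onto (−∞, 34].
These images overlap. In particular σ(−6) = 34 (right piece), and solving −6x − 10 = 34 on the left piece gives x = −22/3 < −6.
So σ(−22/3) = σ(−6) with −22/3 ≠ −6, and σ is not injective, hence not bijective. This x = −22/3 is the requested value below −6.

-22/3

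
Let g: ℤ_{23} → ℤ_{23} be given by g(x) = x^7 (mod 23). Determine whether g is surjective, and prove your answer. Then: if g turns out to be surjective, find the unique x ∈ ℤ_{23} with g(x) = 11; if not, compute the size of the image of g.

Since 23 is prime, the nonzero elements of ℤ_{23} form a cyclic group of order 22.
As gcd(7, 22) = 1, raising to the 7th power is a bijection on this group: if u^7 ≡ v^7 then (uv^{−1})^7 = 1, and the only element of order dividing gcd(7, 22) = 1 is 1, so u = v.
With g(0) = 0 this makes g injective on all of ℤ_{23}, hence bijective (finite equal-size domain and codomain). In particular g is surjective.
Since g is surjective, we find the preimage of 11. The inverse of x ↦ x^7 on (ℤ_{23})^× is x ↦ x^19, because 7·19 = 133 = 6·22 + 1 ≡ 1 (mod 22) and x^{22} = 1 for x ≠ 0 (Fermat). So g⁻¹(11) = 11^19 mod 23.
Repeated squaring mod 23: 11^1 ≡ 11, 11^2 ≡ 11² = 121 ≡ 6, 11^4 ≡ 6² = 36 ≡ 13, 11^8 ≡ 13² = 169 ≡ 8, 11^16 ≡ 8² = 64 ≡ 18. Since 19 = 16 + 2 + 1, 11^19 ≡ 18·6·11: 18·6 = 108 ≡ 16, then 16·11 = 176 ≡ 15. So 11^19 ≡ 15 (mod 23).
Hence g⁻¹(11) = 15.

15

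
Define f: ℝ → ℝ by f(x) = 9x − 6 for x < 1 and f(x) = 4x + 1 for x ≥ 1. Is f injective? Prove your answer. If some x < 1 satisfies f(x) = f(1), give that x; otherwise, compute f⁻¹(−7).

Both pieces are strictly increasing (slopes 9 and 4), so each is injective on its own interval.
The left piece maps (−∞, 1) onto (−∞, 3); the right piece maps [1, ∞) onto [5, ∞).
These images are disjoint, so no value is attained by both pieces. So f is injective.
Because the two images are disjoint, no x < 1 has f(x) = f(1), so we compute f⁻¹(−7): −7 lies in (−∞, 3), so solve 9x − 6 = −7: x = (−7 + 6)/9 = −1/9.

-1/9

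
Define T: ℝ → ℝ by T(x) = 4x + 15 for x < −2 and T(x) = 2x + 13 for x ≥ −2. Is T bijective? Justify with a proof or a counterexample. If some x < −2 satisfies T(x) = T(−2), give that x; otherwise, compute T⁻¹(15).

Both pieces are strictly increasing (slopes 4 and 2), so each is injective on its own interval.
The left piece maps (−∞, −2) onto (−∞, 7); the right piece maps [−2, ∞) onto [9, ∞).
The images leave a gap (7 has no preimage), so T is not surjective, hence not bijective.
Because the two images are disjoint, no x < −2 has T(x) = T(−2), so we compute T⁻¹(15): 15 lies in [9, ∞), so solve 2x + 13 = 15: x = (15 − 13)/2 = 1.

1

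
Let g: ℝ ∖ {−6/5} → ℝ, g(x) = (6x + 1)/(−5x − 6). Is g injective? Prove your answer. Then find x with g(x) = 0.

Suppose g(x_1) = g(x_2). Cross-multiplying: (6x_1 + 1)(−5x_2 − 6) = (6x_2 + 1)(−5x_1 − 6).
Expanding both sides and cancelling the symmetric terms leaves −31·(x_1 − x_2) = 0. Since −31 ≠ 0, x_1 = x_2. Hence g is injective.
Solving g(x) = 0: cross-multiplying gives 6x + 1 = 0(−5x − 6), which rearranges to 6x = −1, so x = −1/6.

-1/6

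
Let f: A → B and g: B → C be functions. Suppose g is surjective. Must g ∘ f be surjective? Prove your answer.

No. Take A = {1}, B = C = {1, 2, 3}, f(1) = 1, and g = identity (surjective).
Then (g ∘ f)(1) = 1, and 3 ∈ C has no preimage under g ∘ f, so g ∘ f is not surjective.

not surjective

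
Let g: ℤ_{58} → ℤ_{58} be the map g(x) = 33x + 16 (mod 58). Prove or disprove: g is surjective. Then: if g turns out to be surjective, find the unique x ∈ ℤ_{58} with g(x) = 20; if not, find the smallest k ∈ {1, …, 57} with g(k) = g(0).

Recall that g is surjective if every y in the codomain equals g(x) for some x in the domain.
Since gcd(33, 58) = 1, 33 is invertible modulo 58. Euclid's algorithm: 58 = 1·33 + 25, 33 = 1·25 + 8, 25 = 3·8 + 1; back-substituting gives 1 = 51·33 − 29·58, so 33⁻¹ ≡ 51 (mod 58).
Then y ↦ 51(y − 16) is a two-sided inverse to g, so every y ∈ ℤ_{58} has a preimage.
Therefore g is surjective.
Since g is surjective, we find g⁻¹(20): we need 33x ≡ 20 − 16 ≡ 4 (mod 58). Using 33⁻¹ = 51: x ≡ 51·4 = 204 = 3·58 + 30, so x = 30.
Check: g(30) = 33·30 + 16 = 1006 = 17·58 + 20 ≡ 20 (mod 58).

30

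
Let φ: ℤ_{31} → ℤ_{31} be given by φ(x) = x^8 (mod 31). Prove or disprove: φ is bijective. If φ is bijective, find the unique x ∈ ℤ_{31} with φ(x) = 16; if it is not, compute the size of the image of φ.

16

φ(15): Repeated squaring mod 31: 15^1 ≡ 15, 15^2 ≡ 15² = 225 ≡ 8, 15^4 ≡ 8² = 64 ≡ 2, 15^8 ≡ 2² = 4. So 15^8 ≡ 4 (mod 31).
φ(16): Repeated squaring mod 31: 16^1 ≡ 16, 16^2 ≡ 16² = 256 ≡ 8, 16^4 ≡ 8² = 64 ≡ 2, 16^8 ≡ 2² = 4. So 16^8 ≡ 4 (mod 31).
So φ(15) = φ(16) = 4 while 15 ≠ 16, so φ is not injective, hence not bijective.
Since φ is not bijective, we determine |image(φ)|. Computing x^8 mod 31 for each x (by repeated squaring, reducing mod 31 at every step), the values φ(0), φ(1), …, φ(30) are: 0, 1, 8, 20, 2, 25, 5, 10, 16, 28, 14, 19, 9, 7, 18, 4, 4, 18, 7, 9, 19, 14, 28, 16, 10, 5, 25, 2, 20, 8, 1.
The distinct values are {0, 1, 2, 4, 5, 7, 8, 9, 10, 14, 16, 18, 19, 20, 25, 28}; there are 16 of them.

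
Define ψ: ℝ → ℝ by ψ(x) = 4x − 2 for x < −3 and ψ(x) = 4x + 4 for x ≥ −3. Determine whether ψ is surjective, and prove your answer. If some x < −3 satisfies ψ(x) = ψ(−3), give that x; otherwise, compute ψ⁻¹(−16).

Both pieces are strictly increasing (slopes 4 and 4), so each is injective on its own interval.
The left piece maps (−∞, −3) onto (−∞, −14); the right piece maps [−3, ∞) onto [−8, ∞).
The union (−∞, −14) ∪ [−8, ∞) omits the interval between −14 and −8; in particular −14 has no preimage. So ψ is not surjective.
Because the two images are disjoint, no x < −3 has ψ(x) = ψ(−3), so we compute ψ⁻¹(−16): −16 lies in (−∞, −14), so solve 4x − 2 = −16: x = (−16 + 2)/4 = −7/2.

-7/2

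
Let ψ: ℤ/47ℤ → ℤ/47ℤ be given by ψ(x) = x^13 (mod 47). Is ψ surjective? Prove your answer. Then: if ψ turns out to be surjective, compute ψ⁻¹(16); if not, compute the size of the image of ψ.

25

Since 47 is prime, the nonzero elements of ℤ/47ℤ form a cyclic group of order 46.
As gcd(13, 46) = 1, raising to the 13th power is a bijection on this group: if a^13 ≡ b^13 then (ab^{−1})^13 = 1, and the only element of order dividing gcd(13, 46) = 1 is 1, so a = b.
With ψ(0) = 0 this makes ψ injective on all of ℤ/47ℤ, hence bijective (finite equal-size domain and codomain). In particular ψ is surjective.
Since ψ is surjective, we find the preimage of 16. The inverse of x ↦ x^13 on (ℤ/47ℤ)^× is x ↦ x^39, because 13·39 = 507 = 11·46 + 1 ≡ 1 (mod 46) and x^{46} = 1 for x ≠ 0 (Fermat). So ψ⁻¹(16) = 16^39 mod 47.
Repeated squaring mod 47: 16^1 ≡ 16, 16^2 ≡ 16² = 256 ≡ 21, 16^4 ≡ 21² = 441 ≡ 18, 16^8 ≡ 18² = 324 ≡ 42, 16^16 ≡ 42² = 1764 ≡ 25, 16^32 ≡ 25² = 625 ≡ 14. Since 39 = 32 + 4 + 2 + 1, 16^39 ≡ 14·18·21·16: 14·18 = 252 ≡ 17, then 17·21 = 357 ≡ 28, then 28·16 = 448 ≡ 25. So 16^39 ≡ 25 (mod 47).
Hence ψ⁻¹(16) = 25.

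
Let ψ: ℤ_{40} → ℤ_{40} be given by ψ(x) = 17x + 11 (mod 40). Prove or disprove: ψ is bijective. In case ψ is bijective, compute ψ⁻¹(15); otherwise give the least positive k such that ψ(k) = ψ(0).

By definition, ψ is injective if ψ(x_1) = ψ(x_2) implies x_1 = x_2.
If ψ(x_1) = ψ(x_2), then 17x_1 ≡ 17x_2 (mod 40). Because gcd(17, 40) = 1, we may cancel 17 to get x_1 ≡ x_2 (mod 40).
We now compute 17⁻¹ mod 40 explicitly. Euclid's algorithm: 40 = 2·17 + 6, 17 = 2·6 + 5, 6 = 1·5 + 1; back-substituting gives 1 = 33·17 − 14·40, so 17⁻¹ ≡ 33 (mod 40).
Then y ↦ 33(y − 11) is a two-sided inverse to ψ, so every y ∈ ℤ_{40} has a preimage.
So ψ is bijective.
Since ψ is bijective, we compute ψ⁻¹(15): solve 17x + 11 ≡ 15 (mod 40), i.e. 17x ≡ 4 (mod 40).
Multiplying by 17⁻¹ = 33 gives x ≡ 33·4 = 132 = 3·40 + 12 ≡ 12 (mod 40).
Check: ψ(12) = 17·12 + 11 = 215 = 5·40 + 15 ≡ 15 (mod 40).

12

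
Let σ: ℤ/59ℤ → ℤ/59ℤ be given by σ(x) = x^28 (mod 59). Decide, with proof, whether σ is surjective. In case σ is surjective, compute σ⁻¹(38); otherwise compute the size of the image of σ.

30

σ(29): Repeated squaring mod 59: 29^1 ≡ 29, 29^2 ≡ 29² = 841 ≡ 15, 29^4 ≡ 15² = 225 ≡ 48, 29^8 ≡ 48² = 2304 ≡ 3, 29^16 ≡ 3² = 9. Since 28 = 16 + 8 + 4, 29^28 ≡ 9·3·48: 9·3 = 27, then 27·48 = 1296 ≡ 57. So 29^28 ≡ 57 (mod 59).
σ(30): Repeated squaring mod 59: 30^1 ≡ 30, 30^2 ≡ 30² = 900 ≡ 15, 30^4 ≡ 15² = 225 ≡ 48, 30^8 ≡ 48² = 2304 ≡ 3, 30^16 ≡ 3² = 9. Since 28 = 16 + 8 + 4, 30^28 ≡ 9·3·48: 9·3 = 27, then 27·48 = 1296 ≡ 57. So 30^28 ≡ 57 (mod 59).
So σ(29) = σ(30) = 57 while 29 ≠ 30, so σ is not injective.
A non-injective map from the 59-element set ℤ/59ℤ to itself takes at most 58 distinct values, so it cannot be surjective. Thus σ is not surjective.
Since σ is not surjective, we determine |image(σ)|. Computing x^28 mod 59 for each x (by repeated squaring, reducing mod 59 at every step), the values σ(0), σ(1), …, σ(58) are: 0, 1, 29, 20, 15, 12, 49, 17, 22, 46, 53, 16, 5, 9, 21, 4, 48, 7, 36, 28, 3, 45, 51, 41, 27, 26, 25, 35, 19, 57, 57, 19, 35, 25, 26, 27, 41, 51, 45, 3, 28, 36, 7, 48, 4, 21, 9, 5, 16, 53, 46, 22, 17, 49, 12, 15, 20, 29, 1.
The distinct values are {0, 1, 3, 4, 5, 7, 9, 12, 15, 16, 17, 19, 20, 21, 22, 25, 26, 27, 28, 29, 35, 36, 41, 45, 46, 48, 49, 51, 53, 57}; there are 30 of them.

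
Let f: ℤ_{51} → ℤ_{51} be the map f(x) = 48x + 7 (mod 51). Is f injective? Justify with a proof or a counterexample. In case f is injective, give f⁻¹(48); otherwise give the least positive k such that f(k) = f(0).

Recall: f is injective when f(a) = f(b) forces a = b.
We have gcd(48, 51) = 3 > 1. Taking a = 0 and b = 17: f(0) = 7 and f(17) = 48·17 + 7 = 823 ≡ 7 (mod 51).
So f(0) = f(17) while 0 ≠ 17, so f is not injective.
Since f is not injective, we find the least positive k with f(k) = f(0): this means 48k ≡ 0 (mod 51), i.e. 51 ∣ 48k. Since gcd(48, 51) = 3, dividing through by 3 this holds exactly when 17 ∣ 16k, and as gcd(16, 17) = 1, exactly when 17 ∣ k.
The smallest positive such k is 17.

17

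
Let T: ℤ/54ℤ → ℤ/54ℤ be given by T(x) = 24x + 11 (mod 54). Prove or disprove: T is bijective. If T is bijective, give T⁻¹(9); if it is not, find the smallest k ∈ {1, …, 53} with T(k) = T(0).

We have gcd(24, 54) = 6 > 1. Taking u = 0 and v = 9: T(0) = 11 and T(9) = 24·9 + 11 = 227 ≡ 11 (mod 54).
So T(0) = T(9) while 0 ≠ 9, so T is not injective, hence not bijective.
Since T is not bijective, we find the least positive k with T(k) = T(0): this means 24k ≡ 0 (mod 54), i.e. 54 ∣ 24k. Since gcd(24, 54) = 6, dividing through by 6 this holds exactly when 9 ∣ 4k, and as gcd(4, 9) = 1, exactly when 9 ∣ k.
The smallest positive such k is 9.

9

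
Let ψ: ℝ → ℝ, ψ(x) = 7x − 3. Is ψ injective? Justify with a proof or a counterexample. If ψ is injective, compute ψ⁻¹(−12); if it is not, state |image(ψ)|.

-9/7

Suppose ψ(a) = ψ(b). Then 7a − 3 = 7b − 3, so 7a = 7b, thus a = b.
So ψ is injective.
Since ψ is injective, we compute ψ⁻¹(−12) = (−12 + 3)/7 = −9/7.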